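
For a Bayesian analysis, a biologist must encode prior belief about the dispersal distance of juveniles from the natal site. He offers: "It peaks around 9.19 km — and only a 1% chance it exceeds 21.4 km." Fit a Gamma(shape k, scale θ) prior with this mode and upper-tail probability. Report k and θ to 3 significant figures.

k ≈ 7.67, θ ≈ 1.38

Gamma(k,θ) with k>1 has mode (k−1)θ, so θ = 9.19/(k−1).
Need P(X < 21.4) = 0.99 with θ tied to k this way. Start at k = 2, θ = 9.19: P(X<21.4) ≈ 0.676.
Too low — raise k to concentrate. Iterating converges to k ≈ 7.67.
Then θ = 9.19/(7.67−1) ≈ 1.38.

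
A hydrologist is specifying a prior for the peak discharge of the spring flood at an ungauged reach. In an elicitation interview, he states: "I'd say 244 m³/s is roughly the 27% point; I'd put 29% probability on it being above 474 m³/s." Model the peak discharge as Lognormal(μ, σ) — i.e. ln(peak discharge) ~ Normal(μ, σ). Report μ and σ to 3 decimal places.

μ ≈ 5.846, σ ≈ 0.569

If T ~ Lognormal(μ,σ) then ln T ~ Normal(μ,σ), so the p-quantile of ln T is μ + z_p·σ.
ln(244) = 5.497 and ln(474) = 6.161; z_{0.27} = -0.6128, z_{0.71} = 0.5534.
σ = (6.161 − 5.497)/(0.5534 − (-0.6128)) = 0.569.
μ = 5.497 − (-0.6128)·0.569 = 5.846.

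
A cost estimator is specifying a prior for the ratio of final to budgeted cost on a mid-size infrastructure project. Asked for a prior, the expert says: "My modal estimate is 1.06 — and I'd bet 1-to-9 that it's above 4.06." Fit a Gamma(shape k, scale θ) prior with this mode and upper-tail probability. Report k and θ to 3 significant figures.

k ≈ 2.03, θ ≈ 1.03

Gamma(k,θ) with k>1 has mode (k−1)θ, so θ = 1.06/(k−1).
Need P(X < 4.06) = 0.9 with θ tied to k this way. Start at k = 2, θ = 1.06: P(X<4.06) ≈ 0.895.
Too low — raise k to concentrate. Iterating converges to k ≈ 2.03.
Then θ = 1.06/(2.03−1) ≈ 1.03.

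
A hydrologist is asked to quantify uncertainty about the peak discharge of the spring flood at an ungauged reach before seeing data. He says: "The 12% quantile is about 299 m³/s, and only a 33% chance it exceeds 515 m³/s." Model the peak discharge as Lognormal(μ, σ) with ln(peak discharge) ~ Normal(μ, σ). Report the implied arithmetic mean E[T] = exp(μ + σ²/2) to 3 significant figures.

E[T] ≈ 470 m³/s

If T ~ Lognormal(μ,σ) then ln T ~ Normal(μ,σ), so the p-quantile of ln T is μ + z_p·σ.
ln(299) = 5.7 and ln(515) = 6.244; z_{0.12} = -1.175, z_{0.67} = 0.4399.
σ = (6.244 − 5.7)/(0.4399 − (-1.175)) = 0.337.
μ = 5.7 − (-1.175)·0.337 = 6.096.
E[T] = exp(μ + σ²/2) = exp(6.096 + 0.0567) = 470 m³/s.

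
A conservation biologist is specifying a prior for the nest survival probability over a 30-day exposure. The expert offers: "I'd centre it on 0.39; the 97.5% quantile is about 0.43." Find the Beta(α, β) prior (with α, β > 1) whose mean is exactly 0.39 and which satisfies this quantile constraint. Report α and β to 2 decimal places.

With mean 0.39 fixed, write α = 0.39s, β = 0.61s where s = α+β.
Need P(θ < 0.43) = 0.975 under Beta(0.39s, 0.61s). Normal approximation: (q−m)/√(m(1−m)/s) ≈ z_{0.975} = 1.96, so s ≈ 0.39·0.61·(1.96)²/(0.43−0.39)² = 571.2.
At s = 571.2: P(θ<0.43) ≈ 0.974. Adjusting to match 0.975 gives s ≈ 580.12.
So α = 0.39·580.12 ≈ 226.25, β = 0.61·580.12 ≈ 353.87.

α ≈ 226.25, β ≈ 353.87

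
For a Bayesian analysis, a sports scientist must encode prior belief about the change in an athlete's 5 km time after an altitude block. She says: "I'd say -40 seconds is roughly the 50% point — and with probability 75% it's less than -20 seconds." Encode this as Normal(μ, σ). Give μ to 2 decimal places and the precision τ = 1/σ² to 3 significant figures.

μ = -40.00, τ = 0.00114

The p-quantile of Normal(μ,σ) is μ + z_p·σ, with z_{0.5} = 0 and z_{0.75} = 0.6745.
Eliminate σ: μ = (z₂·x₁ − z₁·x₂)/(z₂ − z₁) = (0.6745·-40 − (0)·-20)/0.6745 = -40.00.
Then σ = (x₂ − x₁)/(z₂ − z₁) = (-20 − -40)/0.6745 = 29.65.
Precision τ = 1/σ² = 1/29.65² = 0.00114.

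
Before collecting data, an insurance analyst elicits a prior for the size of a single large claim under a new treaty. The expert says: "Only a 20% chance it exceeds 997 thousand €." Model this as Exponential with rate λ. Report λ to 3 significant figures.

λ ≈ 0.00161

P(T > 997.0) = e^(−λ·997.0) = 0.2, so λ = −ln(0.2)/997.0 = 0.00161.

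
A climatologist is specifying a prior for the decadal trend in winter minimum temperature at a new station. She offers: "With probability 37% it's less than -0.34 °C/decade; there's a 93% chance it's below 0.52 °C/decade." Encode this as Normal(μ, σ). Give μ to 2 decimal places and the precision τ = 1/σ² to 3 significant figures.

μ = -0.18, τ = 4.42

For Normal(μ,σ), the p-quantile is μ + z_p·σ. Here z_{0.37} = -0.3319, z_{0.93} = 1.476.
So -0.34 = μ − 0.3319σ and 0.52 = μ + 1.476σ.
Subtracting: σ = (0.52 − -0.34)/(1.476 − (-0.3319)) = 0.48.
Then μ = -0.34 − (-0.3319)·0.48 = -0.18.
Precision τ = 1/σ² = 1/0.4758² = 4.42.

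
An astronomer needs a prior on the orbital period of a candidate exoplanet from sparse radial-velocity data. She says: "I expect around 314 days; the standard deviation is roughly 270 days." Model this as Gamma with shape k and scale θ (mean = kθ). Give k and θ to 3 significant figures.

k ≈ 1.35, θ ≈ 232

For Gamma(k, scale θ): mean = kθ, variance = kθ², so CV = 1/√k.
CV = SD/mean = 270/314 = 0.8599, hence k = 1/CV² = 1.35.
Then θ = mean/k = 314/1.35 = 232.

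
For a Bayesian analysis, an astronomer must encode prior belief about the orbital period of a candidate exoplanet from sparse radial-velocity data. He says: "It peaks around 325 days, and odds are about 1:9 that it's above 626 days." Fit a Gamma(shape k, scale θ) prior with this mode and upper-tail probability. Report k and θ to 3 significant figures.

Gamma(k,θ) with k>1 has mode (k−1)θ, so θ = 325/(k−1).
Need P(X < 626) = 0.9 with θ tied to k this way. Start at k = 2, θ = 325: P(X<626) ≈ 0.574.
Too low — raise k to concentrate. Iterating converges to k ≈ 5.45.
Then θ = 325/(5.45−1) ≈ 73.

k ≈ 5.45, θ ≈ 73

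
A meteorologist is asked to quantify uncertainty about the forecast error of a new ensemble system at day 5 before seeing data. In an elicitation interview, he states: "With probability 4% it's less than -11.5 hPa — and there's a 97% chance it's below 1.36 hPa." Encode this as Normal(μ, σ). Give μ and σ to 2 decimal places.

The p-quantile of Normal(μ,σ) is μ + z_p·σ, with z_{0.04} = -1.751 and z_{0.97} = 1.881.
Eliminate σ: μ = (z₂·x₁ − z₁·x₂)/(z₂ − z₁) = (1.881·-11.5 − (-1.751)·1.36)/3.631 = -5.30.
Then σ = (x₂ − x₁)/(z₂ − z₁) = (1.36 − -11.5)/3.631 = 3.54.

μ = -5.30, σ = 3.54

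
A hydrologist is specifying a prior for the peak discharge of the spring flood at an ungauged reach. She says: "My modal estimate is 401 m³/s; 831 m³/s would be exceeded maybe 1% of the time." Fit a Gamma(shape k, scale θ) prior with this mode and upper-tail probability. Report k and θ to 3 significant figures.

k ≈ 10.2, θ ≈ 43.6

Gamma(k,θ) with k>1 has mode (k−1)θ, so θ = 401/(k−1).
Need P(X < 831) = 0.99 with θ tied to k this way. Start at k = 2, θ = 401: P(X<831) ≈ 0.613.
Too low — raise k to concentrate. Iterating converges to k ≈ 10.2.
Then θ = 401/(10.2−1) ≈ 43.6.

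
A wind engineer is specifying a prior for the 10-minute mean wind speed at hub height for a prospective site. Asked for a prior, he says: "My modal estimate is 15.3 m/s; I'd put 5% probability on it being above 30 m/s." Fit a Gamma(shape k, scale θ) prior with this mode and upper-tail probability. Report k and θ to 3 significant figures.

Gamma(k,θ) with k>1 has mode (k−1)θ, so θ = 15.3/(k−1).
Need P(X < 30) = 0.95 with θ tied to k this way. Start at k = 2, θ = 15.3: P(X<30) ≈ 0.583.
Too low — raise k to concentrate. Iterating converges to k ≈ 7.12.
Then θ = 15.3/(7.12−1) ≈ 2.5.

k ≈ 7.12, θ ≈ 2.5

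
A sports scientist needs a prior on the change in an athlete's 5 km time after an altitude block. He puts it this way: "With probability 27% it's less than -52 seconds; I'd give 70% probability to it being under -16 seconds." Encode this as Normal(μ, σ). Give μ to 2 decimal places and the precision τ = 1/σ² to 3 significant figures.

μ = -32.60, τ = 0.000998

For Normal(μ,σ), the p-quantile is μ + z_p·σ. Here z_{0.27} = -0.6128, z_{0.7} = 0.5244.
So -52 = μ − 0.6128σ and -16 = μ + 0.5244σ.
Subtracting: σ = (-16 − -52)/(0.5244 − (-0.6128)) = 31.66.
Then μ = -52 − (-0.6128)·31.66 = -32.60.
Precision τ = 1/σ² = 1/31.66² = 0.000998.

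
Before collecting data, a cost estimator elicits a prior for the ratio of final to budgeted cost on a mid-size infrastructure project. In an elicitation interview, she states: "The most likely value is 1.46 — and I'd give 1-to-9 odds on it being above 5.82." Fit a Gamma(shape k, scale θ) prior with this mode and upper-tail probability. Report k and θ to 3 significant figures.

k ≈ 1.96, θ ≈ 1.52

Gamma(k,θ) with k>1 has mode (k−1)θ, so θ = 1.46/(k−1).
Need P(X < 5.82) = 0.9 with θ tied to k this way. Start at k = 2, θ = 1.46: P(X<5.82) ≈ 0.907.
Too high — lower k to spread out. Iterating converges to k ≈ 1.96.
Then θ = 1.46/(1.96−1) ≈ 1.52.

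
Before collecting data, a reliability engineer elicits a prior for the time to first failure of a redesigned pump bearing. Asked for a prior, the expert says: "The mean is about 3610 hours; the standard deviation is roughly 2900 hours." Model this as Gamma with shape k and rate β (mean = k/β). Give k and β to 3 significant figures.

For Gamma(k, rate β): mean = k/β, variance = k/β², so CV = 1/√k.
CV = SD/mean = 2900/3610 = 0.8033, hence k = 1/CV² = 1.55.
Then β = k/mean = 1.55/3610 = 0.000429.

k ≈ 1.55, β ≈ 0.000429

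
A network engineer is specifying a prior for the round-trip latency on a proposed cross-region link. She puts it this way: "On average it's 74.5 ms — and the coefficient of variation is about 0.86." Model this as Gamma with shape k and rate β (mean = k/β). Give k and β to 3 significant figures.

For Gamma(k, rate β): mean = k/β, variance = k/β², so CV = 1/√k.
CV = 0.86, hence k = 1/CV² = 1.35.
Then β = k/mean = 1.35/74.5 = 0.0181.

k ≈ 1.35, β ≈ 0.0181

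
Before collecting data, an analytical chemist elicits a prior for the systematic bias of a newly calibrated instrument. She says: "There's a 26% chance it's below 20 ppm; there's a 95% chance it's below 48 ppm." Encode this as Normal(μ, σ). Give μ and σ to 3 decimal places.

For Normal(μ,σ), the p-quantile is μ + z_p·σ. Here z_{0.26} = -0.6433, z_{0.95} = 1.645.
So 20 = μ − 0.6433σ and 48 = μ + 1.645σ.
Subtracting: σ = (48 − 20)/(1.645 − (-0.6433)) = 12.237.
Then μ = 20 − (-0.6433)·12.237 = 27.872.

μ = 27.872, σ = 12.237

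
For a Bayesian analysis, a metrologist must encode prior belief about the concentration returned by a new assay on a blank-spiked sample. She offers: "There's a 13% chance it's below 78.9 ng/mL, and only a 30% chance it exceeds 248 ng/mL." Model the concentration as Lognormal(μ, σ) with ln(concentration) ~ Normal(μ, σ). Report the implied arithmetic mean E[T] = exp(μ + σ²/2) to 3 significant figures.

E[T] ≈ 219 ng/mL

If T ~ Lognormal(μ,σ) then ln T ~ Normal(μ,σ), so the p-quantile of ln T is μ + z_p·σ.
ln(78.9) = 4.368 and ln(248) = 5.513; z_{0.13} = -1.126, z_{0.7} = 0.5244.
σ = (5.513 − 4.368)/(0.5244 − (-1.126)) = 0.694.
μ = 4.368 − (-1.126)·0.694 = 5.150.
E[T] = exp(μ + σ²/2) = exp(5.150 + 0.2406) = 219 ng/mL.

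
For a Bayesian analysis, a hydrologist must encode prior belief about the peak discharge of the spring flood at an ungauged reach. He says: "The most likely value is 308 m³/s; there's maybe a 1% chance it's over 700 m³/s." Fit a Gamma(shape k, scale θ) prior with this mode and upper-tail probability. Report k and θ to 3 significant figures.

k ≈ 8.11, θ ≈ 43.3

Gamma(k,θ) with k>1 has mode (k−1)θ, so θ = 308/(k−1).
Need P(X < 700) = 0.99 with θ tied to k this way. Start at k = 2, θ = 308: P(X<700) ≈ 0.663.
Too low — raise k to concentrate. Iterating converges to k ≈ 8.11.
Then θ = 308/(8.11−1) ≈ 43.3.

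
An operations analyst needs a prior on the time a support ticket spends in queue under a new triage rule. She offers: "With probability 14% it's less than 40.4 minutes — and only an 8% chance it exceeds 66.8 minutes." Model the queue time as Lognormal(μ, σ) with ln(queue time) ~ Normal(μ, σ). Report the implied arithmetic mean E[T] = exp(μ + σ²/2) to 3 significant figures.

If T ~ Lognormal(μ,σ) then ln T ~ Normal(μ,σ), so the p-quantile of ln T is μ + z_p·σ.
ln(40.4) = 3.699 and ln(66.8) = 4.202; z_{0.14} = -1.08, z_{0.92} = 1.405.
σ = (4.202 − 3.699)/(1.405 − (-1.08)) = 0.202.
μ = 3.699 − (-1.08)·0.202 = 3.917.
E[T] = exp(μ + σ²/2) = exp(3.917 + 0.0205) = 51.3 minutes.

E[T] ≈ 51.3 minutes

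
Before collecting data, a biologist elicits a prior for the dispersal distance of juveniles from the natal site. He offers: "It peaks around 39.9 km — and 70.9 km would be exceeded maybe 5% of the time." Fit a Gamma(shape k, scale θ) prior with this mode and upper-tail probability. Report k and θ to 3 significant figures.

Gamma(k,θ) with k>1 has mode (k−1)θ, so θ = 39.9/(k−1).
Need P(X < 70.9) = 0.95 with θ tied to k this way. Start at k = 2, θ = 39.9: P(X<70.9) ≈ 0.530.
Too low — raise k to concentrate. Iterating converges to k ≈ 9.44.
Then θ = 39.9/(9.44−1) ≈ 4.73.

k ≈ 9.44, θ ≈ 4.73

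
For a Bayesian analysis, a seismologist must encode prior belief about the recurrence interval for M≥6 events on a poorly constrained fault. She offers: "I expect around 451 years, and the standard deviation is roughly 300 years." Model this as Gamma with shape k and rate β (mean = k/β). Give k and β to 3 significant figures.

For Gamma(k, rate β): mean = k/β, variance = k/β², so CV = 1/√k.
CV = SD/mean = 300/451 = 0.6652, hence k = 1/CV² = 2.26.
Then β = k/mean = 2.26/451 = 0.00501.

k ≈ 2.26, β ≈ 0.00501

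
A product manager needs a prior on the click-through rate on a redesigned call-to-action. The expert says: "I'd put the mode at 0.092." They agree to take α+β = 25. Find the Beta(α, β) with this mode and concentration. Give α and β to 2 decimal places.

For α,β > 1 the Beta mode is (α−1)/(α+β−2). With α+β = 25, the mode is (α−1)/23.
Set (α−1)/23 = 0.092 → α = 1 + 0.092·23 = 3.12.
β = 25 − α = 21.88.

α = 3.12, β = 21.88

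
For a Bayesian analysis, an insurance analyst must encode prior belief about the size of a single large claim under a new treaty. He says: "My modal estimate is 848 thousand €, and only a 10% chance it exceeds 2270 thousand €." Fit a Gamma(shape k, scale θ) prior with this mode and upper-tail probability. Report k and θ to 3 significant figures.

k ≈ 2.98, θ ≈ 429

Gamma(k,θ) with k>1 has mode (k−1)θ, so θ = 848/(k−1).
Need P(X < 2270) = 0.9 with θ tied to k this way. Start at k = 2, θ = 848: P(X<2270) ≈ 0.747.
Too low — raise k to concentrate. Iterating converges to k ≈ 2.98.
Then θ = 848/(2.98−1) ≈ 429.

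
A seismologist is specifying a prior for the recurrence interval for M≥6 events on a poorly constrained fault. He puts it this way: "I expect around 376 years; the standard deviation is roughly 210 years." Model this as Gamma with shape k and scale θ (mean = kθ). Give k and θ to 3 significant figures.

k ≈ 3.21, θ ≈ 117

For Gamma(k, scale θ): mean = kθ, variance = kθ², so CV = 1/√k.
CV = SD/mean = 210/376 = 0.5585, hence k = 1/CV² = 3.21.
Then θ = mean/k = 376/3.21 = 117.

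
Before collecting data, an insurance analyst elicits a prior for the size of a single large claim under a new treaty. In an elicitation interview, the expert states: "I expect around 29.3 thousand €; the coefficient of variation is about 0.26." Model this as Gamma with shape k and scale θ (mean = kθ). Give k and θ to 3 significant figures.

k ≈ 14.8, θ ≈ 1.98

For Gamma(k, scale θ): mean = kθ, variance = kθ², so CV = 1/√k.
CV = 0.26, hence k = 1/CV² = 14.8.
Then θ = mean/k = 29.3/14.8 = 1.98.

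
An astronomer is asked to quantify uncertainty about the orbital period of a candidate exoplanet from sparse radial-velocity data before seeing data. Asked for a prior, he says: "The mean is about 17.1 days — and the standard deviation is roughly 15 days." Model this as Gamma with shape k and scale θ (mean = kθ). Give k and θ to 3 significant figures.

k ≈ 1.3, θ ≈ 13.2

For Gamma(k, scale θ): mean = kθ, variance = kθ², so CV = 1/√k.
CV = SD/mean = 15/17.1 = 0.8772, hence k = 1/CV² = 1.3.
Then θ = mean/k = 17.1/1.3 = 13.2.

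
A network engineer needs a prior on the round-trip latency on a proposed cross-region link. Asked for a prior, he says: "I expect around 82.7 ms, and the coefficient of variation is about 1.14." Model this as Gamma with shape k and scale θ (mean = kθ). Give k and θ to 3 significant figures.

For Gamma(k, scale θ): mean = kθ, variance = kθ², so CV = 1/√k.
CV = 1.14, hence k = 1/CV² = 0.769.
Then θ = mean/k = 82.7/0.769 = 107.

k ≈ 0.769, θ ≈ 107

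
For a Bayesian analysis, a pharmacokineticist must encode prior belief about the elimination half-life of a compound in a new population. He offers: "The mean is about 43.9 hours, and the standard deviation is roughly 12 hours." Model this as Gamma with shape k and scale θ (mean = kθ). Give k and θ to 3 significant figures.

k ≈ 13.4, θ ≈ 3.28

For Gamma(k, scale θ): mean = kθ, variance = kθ², so CV = 1/√k.
CV = SD/mean = 12/43.9 = 0.2733, hence k = 1/CV² = 13.4.
Then θ = mean/k = 43.9/13.4 = 3.28.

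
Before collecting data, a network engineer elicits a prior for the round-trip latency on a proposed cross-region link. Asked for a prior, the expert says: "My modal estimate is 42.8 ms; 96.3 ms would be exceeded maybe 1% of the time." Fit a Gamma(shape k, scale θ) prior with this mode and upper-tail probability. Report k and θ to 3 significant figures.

k ≈ 8.3, θ ≈ 5.86

Gamma(k,θ) with k>1 has mode (k−1)θ, so θ = 42.8/(k−1).
Need P(X < 96.3) = 0.99 with θ tied to k this way. Start at k = 2, θ = 42.8: P(X<96.3) ≈ 0.657.
Too low — raise k to concentrate. Iterating converges to k ≈ 8.3.
Then θ = 42.8/(8.3−1) ≈ 5.86.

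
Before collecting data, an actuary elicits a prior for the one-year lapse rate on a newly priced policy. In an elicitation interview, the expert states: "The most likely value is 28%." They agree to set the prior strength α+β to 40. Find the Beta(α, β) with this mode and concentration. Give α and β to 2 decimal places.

α = 11.64, β = 28.36

For α,β > 1 the Beta mode is (α−1)/(α+β−2). With α+β = 40, the mode is (α−1)/38.
Set (α−1)/38 = 0.28 → α = 1 + 0.28·38 = 11.64.
β = 40 − α = 28.36.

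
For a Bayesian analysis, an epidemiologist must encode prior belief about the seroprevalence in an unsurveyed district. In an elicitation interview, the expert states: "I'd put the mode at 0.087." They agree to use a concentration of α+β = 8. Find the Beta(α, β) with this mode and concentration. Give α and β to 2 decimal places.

For α,β > 1 the Beta mode is (α−1)/(α+β−2). With α+β = 8, the mode is (α−1)/6.
Set (α−1)/6 = 0.087 → α = 1 + 0.087·6 = 1.52.
β = 8 − α = 6.48.

α = 1.52, β = 6.48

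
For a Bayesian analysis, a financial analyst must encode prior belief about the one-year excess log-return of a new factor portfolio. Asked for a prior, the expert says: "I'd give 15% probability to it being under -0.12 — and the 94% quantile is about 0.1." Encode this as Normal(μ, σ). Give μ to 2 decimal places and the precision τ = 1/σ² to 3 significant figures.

The p-quantile of Normal(μ,σ) is μ + z_p·σ, with z_{0.15} = -1.036 and z_{0.94} = 1.555.
Eliminate σ: μ = (z₂·x₁ − z₁·x₂)/(z₂ − z₁) = (1.555·-0.12 − (-1.036)·0.1)/2.591 = -0.03.
Then σ = (x₂ − x₁)/(z₂ − z₁) = (0.1 − -0.12)/2.591 = 0.08.
Precision τ = 1/σ² = 1/0.0849² = 139.

μ = -0.03, τ = 139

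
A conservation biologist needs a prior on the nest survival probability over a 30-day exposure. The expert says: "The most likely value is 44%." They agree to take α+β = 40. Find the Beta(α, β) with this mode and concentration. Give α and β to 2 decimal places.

α = 17.72, β = 22.28

For α,β > 1 the Beta mode is (α−1)/(α+β−2). With α+β = 40, the mode is (α−1)/38.
Set (α−1)/38 = 0.44 → α = 1 + 0.44·38 = 17.72.
β = 40 − α = 22.28.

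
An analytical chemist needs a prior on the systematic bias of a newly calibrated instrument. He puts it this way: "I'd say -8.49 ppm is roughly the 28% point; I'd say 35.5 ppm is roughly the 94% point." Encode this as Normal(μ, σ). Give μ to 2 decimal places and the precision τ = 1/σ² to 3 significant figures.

μ = 3.50, τ = 0.00236

For Normal(μ,σ), the p-quantile is μ + z_p·σ. Here z_{0.28} = -0.5828, z_{0.94} = 1.555.
So -8.49 = μ − 0.5828σ and 35.5 = μ + 1.555σ.
Subtracting: σ = (35.5 − -8.49)/(1.555 − (-0.5828)) = 20.58.
Then μ = -8.49 − (-0.5828)·20.58 = 3.50.
Precision τ = 1/σ² = 1/20.58² = 0.00236.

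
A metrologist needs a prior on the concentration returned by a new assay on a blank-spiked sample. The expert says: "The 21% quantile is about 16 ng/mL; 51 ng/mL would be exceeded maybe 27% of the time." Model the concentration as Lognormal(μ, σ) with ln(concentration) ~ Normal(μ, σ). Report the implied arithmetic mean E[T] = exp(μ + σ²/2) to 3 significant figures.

E[T] ≈ 43.2 ng/mL

If T ~ Lognormal(μ,σ) then ln T ~ Normal(μ,σ), so the p-quantile of ln T is μ + z_p·σ.
ln(16) = 2.773 and ln(51) = 3.932; z_{0.21} = -0.8064, z_{0.73} = 0.6128.
σ = (3.932 − 2.773)/(0.6128 − (-0.8064)) = 0.817.
μ = 2.773 − (-0.8064)·0.817 = 3.431.
E[T] = exp(μ + σ²/2) = exp(3.431 + 0.3336) = 43.2 ng/mL.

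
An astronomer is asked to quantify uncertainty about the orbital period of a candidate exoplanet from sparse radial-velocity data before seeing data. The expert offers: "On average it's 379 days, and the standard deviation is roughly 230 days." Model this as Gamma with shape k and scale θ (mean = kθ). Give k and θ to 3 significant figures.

For Gamma(k, scale θ): mean = kθ, variance = kθ², so CV = 1/√k.
CV = SD/mean = 230/379 = 0.6069, hence k = 1/CV² = 2.72.
Then θ = mean/k = 379/2.72 = 140.

k ≈ 2.72, θ ≈ 140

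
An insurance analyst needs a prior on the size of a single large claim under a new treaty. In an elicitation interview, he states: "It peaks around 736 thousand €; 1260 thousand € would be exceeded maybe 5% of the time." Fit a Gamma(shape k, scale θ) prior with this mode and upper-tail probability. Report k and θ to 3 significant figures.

k ≈ 10.7, θ ≈ 76.2

Gamma(k,θ) with k>1 has mode (k−1)θ, so θ = 736/(k−1).
Need P(X < 1260) = 0.95 with θ tied to k this way. Start at k = 2, θ = 736: P(X<1260) ≈ 0.510.
Too low — raise k to concentrate. Iterating converges to k ≈ 10.7.
Then θ = 736/(10.7−1) ≈ 76.2.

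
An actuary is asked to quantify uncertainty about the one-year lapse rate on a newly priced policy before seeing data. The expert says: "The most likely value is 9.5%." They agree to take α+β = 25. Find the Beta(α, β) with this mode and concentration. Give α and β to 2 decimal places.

α = 3.19, β = 21.82

For α,β > 1 the Beta mode is (α−1)/(α+β−2). With α+β = 25, the mode is (α−1)/23.
Set (α−1)/23 = 0.095 → α = 1 + 0.095·23 = 3.19.
β = 25 − α = 21.82.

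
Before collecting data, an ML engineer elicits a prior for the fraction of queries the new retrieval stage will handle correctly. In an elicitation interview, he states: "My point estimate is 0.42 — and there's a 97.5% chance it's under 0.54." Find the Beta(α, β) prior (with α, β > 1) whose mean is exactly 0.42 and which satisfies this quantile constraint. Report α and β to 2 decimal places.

α ≈ 27.75, β ≈ 38.33

With mean 0.42 fixed, write α = 0.42s, β = 0.58s where s = α+β.
Need P(θ < 0.54) = 0.975 under Beta(0.42s, 0.58s). Normal approximation: (q−m)/√(m(1−m)/s) ≈ z_{0.975} = 1.96, so s ≈ 0.42·0.58·(1.96)²/(0.54−0.42)² = 65.0.
At s = 65.0: P(θ<0.54) ≈ 0.974. Adjusting to match 0.975 gives s ≈ 66.08.
So α = 0.42·66.08 ≈ 27.75, β = 0.58·66.08 ≈ 38.33.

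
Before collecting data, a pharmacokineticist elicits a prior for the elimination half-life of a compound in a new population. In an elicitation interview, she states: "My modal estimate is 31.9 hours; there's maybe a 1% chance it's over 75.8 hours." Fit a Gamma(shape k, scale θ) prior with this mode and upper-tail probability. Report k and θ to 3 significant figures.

Gamma(k,θ) with k>1 has mode (k−1)θ, so θ = 31.9/(k−1).
Need P(X < 75.8) = 0.99 with θ tied to k this way. Start at k = 2, θ = 31.9: P(X<75.8) ≈ 0.686.
Too low — raise k to concentrate. Iterating converges to k ≈ 7.33.
Then θ = 31.9/(7.33−1) ≈ 5.04.

k ≈ 7.33, θ ≈ 5.04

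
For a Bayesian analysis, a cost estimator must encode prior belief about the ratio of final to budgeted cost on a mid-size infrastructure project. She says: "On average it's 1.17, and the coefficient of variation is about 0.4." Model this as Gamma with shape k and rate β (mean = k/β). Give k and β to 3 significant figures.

For Gamma(k, rate β): mean = k/β, variance = k/β², so CV = 1/√k.
CV = 0.4, hence k = 1/CV² = 6.25.
Then β = k/mean = 6.25/1.17 = 5.34.

k ≈ 6.25, β ≈ 5.34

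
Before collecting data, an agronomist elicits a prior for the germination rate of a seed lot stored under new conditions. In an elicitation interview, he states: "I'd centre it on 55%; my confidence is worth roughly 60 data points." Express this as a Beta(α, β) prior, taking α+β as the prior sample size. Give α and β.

Under the effective-sample-size interpretation, Beta(α, β) has prior mean α/(α+β) and prior sample size α+β.
So α+β = 60 and α/(α+β) = 0.55, giving α = 0.55·60 = 33 and β = 60 − 33 = 27.

α = 33, β = 27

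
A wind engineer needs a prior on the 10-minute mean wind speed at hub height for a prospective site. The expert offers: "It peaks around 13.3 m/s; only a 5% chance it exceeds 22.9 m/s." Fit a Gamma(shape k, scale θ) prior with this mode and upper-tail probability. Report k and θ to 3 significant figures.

Gamma(k,θ) with k>1 has mode (k−1)θ, so θ = 13.3/(k−1).
Need P(X < 22.9) = 0.95 with θ tied to k this way. Start at k = 2, θ = 13.3: P(X<22.9) ≈ 0.513.
Too low — raise k to concentrate. Iterating converges to k ≈ 10.5.
Then θ = 13.3/(10.5−1) ≈ 1.41.

k ≈ 10.5, θ ≈ 1.41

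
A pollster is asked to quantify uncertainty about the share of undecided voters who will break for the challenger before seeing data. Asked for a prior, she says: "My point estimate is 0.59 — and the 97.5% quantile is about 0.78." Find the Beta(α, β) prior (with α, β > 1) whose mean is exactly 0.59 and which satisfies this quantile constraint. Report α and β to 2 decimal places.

α ≈ 13.14, β ≈ 9.13

With mean 0.59 fixed, write α = 0.59s, β = 0.41s where s = α+β.
Need P(θ < 0.78) = 0.975 under Beta(0.59s, 0.41s). Normal approximation: (q−m)/√(m(1−m)/s) ≈ z_{0.975} = 1.96, so s ≈ 0.59·0.41·(1.96)²/(0.78−0.59)² = 25.7.
At s = 25.7: P(θ<0.78) ≈ 0.983. Adjusting to match 0.975 gives s ≈ 22.27.
So α = 0.59·22.27 ≈ 13.14, β = 0.41·22.27 ≈ 9.13.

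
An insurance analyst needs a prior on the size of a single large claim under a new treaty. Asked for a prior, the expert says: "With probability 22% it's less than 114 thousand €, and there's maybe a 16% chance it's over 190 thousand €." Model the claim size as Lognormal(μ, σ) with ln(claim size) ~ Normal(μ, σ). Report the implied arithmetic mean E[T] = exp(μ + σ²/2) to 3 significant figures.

E[T] ≈ 149 thousand €

If T ~ Lognormal(μ,σ) then ln T ~ Normal(μ,σ), so the p-quantile of ln T is μ + z_p·σ.
ln(114) = 4.736 and ln(190) = 5.247; z_{0.22} = -0.7722, z_{0.84} = 0.9945.
σ = (5.247 − 4.736)/(0.9945 − (-0.7722)) = 0.289.
μ = 4.736 − (-0.7722)·0.289 = 4.959.
E[T] = exp(μ + σ²/2) = exp(4.959 + 0.0418) = 149 thousand €.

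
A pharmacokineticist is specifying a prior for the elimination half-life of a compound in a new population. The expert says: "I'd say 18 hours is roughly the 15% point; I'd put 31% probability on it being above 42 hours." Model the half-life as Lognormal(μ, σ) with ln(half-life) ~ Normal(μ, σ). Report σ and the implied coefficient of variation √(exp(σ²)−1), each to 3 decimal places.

If T ~ Lognormal(μ,σ) then ln T ~ Normal(μ,σ), so the p-quantile of ln T is μ + z_p·σ.
ln(18) = 2.89 and ln(42) = 3.738; z_{0.15} = -1.036, z_{0.69} = 0.4959.
σ = (3.738 − 2.89)/(0.4959 − (-1.036)) = 0.553.
μ = 2.89 − (-1.036)·0.553 = 3.463.
CV = √(exp(σ²)−1) = √(exp(0.3058)−1) = 0.598.

σ ≈ 0.553, CV ≈ 0.598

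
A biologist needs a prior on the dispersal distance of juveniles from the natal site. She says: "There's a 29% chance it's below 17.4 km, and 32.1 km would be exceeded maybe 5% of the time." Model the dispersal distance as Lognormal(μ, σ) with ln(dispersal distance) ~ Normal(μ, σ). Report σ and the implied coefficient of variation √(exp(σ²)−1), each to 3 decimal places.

σ ≈ 0.279, CV ≈ 0.284

If T ~ Lognormal(μ,σ) then ln T ~ Normal(μ,σ), so the p-quantile of ln T is μ + z_p·σ.
ln(17.4) = 2.856 and ln(32.1) = 3.469; z_{0.29} = -0.5534, z_{0.95} = 1.645.
σ = (3.469 − 2.856)/(1.645 − (-0.5534)) = 0.279.
μ = 2.856 − (-0.5534)·0.279 = 3.011.
CV = √(exp(σ²)−1) = √(exp(0.0776)−1) = 0.284.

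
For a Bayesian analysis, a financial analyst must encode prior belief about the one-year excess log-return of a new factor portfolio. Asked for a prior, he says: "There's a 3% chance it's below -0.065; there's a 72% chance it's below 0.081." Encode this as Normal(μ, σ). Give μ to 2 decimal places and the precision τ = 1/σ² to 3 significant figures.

For Normal(μ,σ), the p-quantile is μ + z_p·σ. Here z_{0.03} = -1.881, z_{0.72} = 0.5828.
So -0.065 = μ − 1.881σ and 0.081 = μ + 0.5828σ.
Subtracting: σ = (0.081 − -0.065)/(0.5828 − (-1.881)) = 0.06.
Then μ = -0.065 − (-1.881)·0.06 = 0.05.
Precision τ = 1/σ² = 1/0.05926² = 285.

μ = 0.05, τ = 285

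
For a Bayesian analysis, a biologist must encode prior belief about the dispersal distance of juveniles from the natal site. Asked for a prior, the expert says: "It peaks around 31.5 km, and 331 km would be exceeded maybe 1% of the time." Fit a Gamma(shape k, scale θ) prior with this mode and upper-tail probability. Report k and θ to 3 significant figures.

k ≈ 1.55, θ ≈ 57.4

Gamma(k,θ) with k>1 has mode (k−1)θ, so θ = 31.5/(k−1).
Need P(X < 331) = 0.99 with θ tied to k this way. Start at k = 2, θ = 31.5: P(X<331) ≈ 1.000.
Too high — lower k to spread out. Iterating converges to k ≈ 1.55.
Then θ = 31.5/(1.55−1) ≈ 57.4.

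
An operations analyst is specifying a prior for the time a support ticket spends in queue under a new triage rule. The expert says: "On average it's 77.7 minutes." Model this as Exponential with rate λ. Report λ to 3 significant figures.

Exponential mean = 1/λ, so λ = 1/77.7 = 0.0129.

λ ≈ 0.0129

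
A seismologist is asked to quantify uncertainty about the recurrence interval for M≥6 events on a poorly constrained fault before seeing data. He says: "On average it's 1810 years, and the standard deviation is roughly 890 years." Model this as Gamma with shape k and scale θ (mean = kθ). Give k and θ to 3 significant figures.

For Gamma(k, scale θ): mean = kθ, variance = kθ², so CV = 1/√k.
CV = SD/mean = 890/1810 = 0.4917, hence k = 1/CV² = 4.14.
Then θ = mean/k = 1810/4.14 = 438.

k ≈ 4.14, θ ≈ 438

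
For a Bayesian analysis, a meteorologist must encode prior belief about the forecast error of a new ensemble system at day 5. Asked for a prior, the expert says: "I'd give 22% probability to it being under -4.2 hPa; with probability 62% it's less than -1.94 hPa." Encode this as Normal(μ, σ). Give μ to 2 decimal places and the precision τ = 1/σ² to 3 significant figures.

For Normal(μ,σ), the p-quantile is μ + z_p·σ. Here z_{0.22} = -0.7722, z_{0.62} = 0.3055.
So -4.2 = μ − 0.7722σ and -1.94 = μ + 0.3055σ.
Subtracting: σ = (-1.94 − -4.2)/(0.3055 − (-0.7722)) = 2.10.
Then μ = -4.2 − (-0.7722)·2.10 = -2.58.
Precision τ = 1/σ² = 1/2.097² = 0.227.

μ = -2.58, τ = 0.227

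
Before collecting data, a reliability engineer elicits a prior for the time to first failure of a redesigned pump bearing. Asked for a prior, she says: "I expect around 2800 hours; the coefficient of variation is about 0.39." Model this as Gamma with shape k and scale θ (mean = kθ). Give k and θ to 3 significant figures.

For Gamma(k, scale θ): mean = kθ, variance = kθ², so CV = 1/√k.
CV = 0.39, hence k = 1/CV² = 6.57.
Then θ = mean/k = 2800/6.57 = 426.

k ≈ 6.57, θ ≈ 426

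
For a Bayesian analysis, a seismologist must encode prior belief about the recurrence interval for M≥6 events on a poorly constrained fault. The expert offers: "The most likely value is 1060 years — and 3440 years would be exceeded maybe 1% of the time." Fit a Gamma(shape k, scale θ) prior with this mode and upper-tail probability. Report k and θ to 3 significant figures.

k ≈ 4.19, θ ≈ 333

Gamma(k,θ) with k>1 has mode (k−1)θ, so θ = 1060/(k−1).
Need P(X < 3440) = 0.99 with θ tied to k this way. Start at k = 2, θ = 1060: P(X<3440) ≈ 0.835.
Too low — raise k to concentrate. Iterating converges to k ≈ 4.19.
Then θ = 1060/(4.19−1) ≈ 333.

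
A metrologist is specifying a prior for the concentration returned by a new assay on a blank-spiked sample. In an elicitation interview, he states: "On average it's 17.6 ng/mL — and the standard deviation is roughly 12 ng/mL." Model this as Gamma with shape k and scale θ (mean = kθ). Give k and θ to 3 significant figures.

For Gamma(k, scale θ): mean = kθ, variance = kθ², so CV = 1/√k.
CV = SD/mean = 12/17.6 = 0.6818, hence k = 1/CV² = 2.15.
Then θ = mean/k = 17.6/2.15 = 8.18.

k ≈ 2.15, θ ≈ 8.18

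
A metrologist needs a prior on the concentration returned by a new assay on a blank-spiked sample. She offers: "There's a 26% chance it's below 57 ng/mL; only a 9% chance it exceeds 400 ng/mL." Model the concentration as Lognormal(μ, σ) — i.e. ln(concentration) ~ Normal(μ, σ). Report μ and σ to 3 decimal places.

If T ~ Lognormal(μ,σ) then ln T ~ Normal(μ,σ), so the p-quantile of ln T is μ + z_p·σ.
ln(57) = 4.043 and ln(400) = 5.991; z_{0.26} = -0.6433, z_{0.91} = 1.341.
σ = (5.991 − 4.043)/(1.341 − (-0.6433)) = 0.982.
μ = 4.043 − (-0.6433)·0.982 = 4.675.

μ ≈ 4.675, σ ≈ 0.982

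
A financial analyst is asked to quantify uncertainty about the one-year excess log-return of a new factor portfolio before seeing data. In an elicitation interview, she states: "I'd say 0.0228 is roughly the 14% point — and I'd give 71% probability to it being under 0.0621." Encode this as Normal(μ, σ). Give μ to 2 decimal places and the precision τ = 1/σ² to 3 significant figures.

For Normal(μ,σ), the p-quantile is μ + z_p·σ. Here z_{0.14} = -1.08, z_{0.71} = 0.5534.
So 0.0228 = μ − 1.08σ and 0.0621 = μ + 0.5534σ.
Subtracting: σ = (0.0621 − 0.0228)/(0.5534 − (-1.08)) = 0.02.
Then μ = 0.0228 − (-1.08)·0.02 = 0.05.
Precision τ = 1/σ² = 1/0.02406² = 1730.

μ = 0.05, τ = 1730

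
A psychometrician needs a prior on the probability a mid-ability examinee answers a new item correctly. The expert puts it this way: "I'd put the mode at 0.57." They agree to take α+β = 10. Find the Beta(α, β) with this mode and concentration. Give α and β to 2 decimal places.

α = 5.56, β = 4.44

For α,β > 1 the Beta mode is (α−1)/(α+β−2). With α+β = 10, the mode is (α−1)/8.
Set (α−1)/8 = 0.57 → α = 1 + 0.57·8 = 5.56.
β = 10 − α = 4.44.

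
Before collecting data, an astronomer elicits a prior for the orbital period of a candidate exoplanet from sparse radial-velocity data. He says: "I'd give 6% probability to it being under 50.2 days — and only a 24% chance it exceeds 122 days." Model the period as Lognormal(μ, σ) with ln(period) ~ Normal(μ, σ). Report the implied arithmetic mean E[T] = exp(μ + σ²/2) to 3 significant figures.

If T ~ Lognormal(μ,σ) then ln T ~ Normal(μ,σ), so the p-quantile of ln T is μ + z_p·σ.
ln(50.2) = 3.916 and ln(122) = 4.804; z_{0.06} = -1.555, z_{0.76} = 0.7063.
σ = (4.804 − 3.916)/(0.7063 − (-1.555)) = 0.393.
μ = 3.916 − (-1.555)·0.393 = 4.527.
E[T] = exp(μ + σ²/2) = exp(4.527 + 0.0771) = 99.9 days.

E[T] ≈ 99.9 days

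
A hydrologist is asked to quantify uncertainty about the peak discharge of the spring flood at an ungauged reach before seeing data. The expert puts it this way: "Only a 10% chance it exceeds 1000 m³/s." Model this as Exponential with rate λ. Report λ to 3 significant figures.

λ ≈ 0.0023

P(T > 1000.0) = e^(−λ·1000.0) = 0.1, so λ = −ln(0.1)/1000.0 = 0.0023.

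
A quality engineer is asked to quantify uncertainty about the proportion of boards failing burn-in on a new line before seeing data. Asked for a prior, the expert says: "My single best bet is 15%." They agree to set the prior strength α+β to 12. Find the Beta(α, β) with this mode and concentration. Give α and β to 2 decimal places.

α = 2.50, β = 9.50

For α,β > 1 the Beta mode is (α−1)/(α+β−2). With α+β = 12, the mode is (α−1)/10.
Set (α−1)/10 = 0.15 → α = 1 + 0.15·10 = 2.50.
β = 12 − α = 9.50.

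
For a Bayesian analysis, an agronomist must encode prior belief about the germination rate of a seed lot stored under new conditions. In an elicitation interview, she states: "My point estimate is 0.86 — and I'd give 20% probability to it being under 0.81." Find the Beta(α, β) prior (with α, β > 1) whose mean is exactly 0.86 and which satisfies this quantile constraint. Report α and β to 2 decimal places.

α ≈ 25.66, β ≈ 4.18

With mean 0.86 fixed, write α = 0.86s, β = 0.14s where s = α+β.
Need P(θ < 0.81) = 0.2 under Beta(0.86s, 0.14s). Normal approximation: (q−m)/√(m(1−m)/s) ≈ z_{0.2} = -0.842, so s ≈ 0.86·0.14·(-0.842)²/(0.81−0.86)² = 34.1.
At s = 34.1: P(θ<0.81) ≈ 0.188. Adjusting to match 0.2 gives s ≈ 29.83.
So α = 0.86·29.83 ≈ 25.66, β = 0.14·29.83 ≈ 4.18.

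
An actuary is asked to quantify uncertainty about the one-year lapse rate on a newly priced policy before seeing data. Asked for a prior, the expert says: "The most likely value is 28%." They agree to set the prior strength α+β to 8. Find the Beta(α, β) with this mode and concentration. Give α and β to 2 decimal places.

α = 2.68, β = 5.32

For α,β > 1 the Beta mode is (α−1)/(α+β−2). With α+β = 8, the mode is (α−1)/6.
Set (α−1)/6 = 0.28 → α = 1 + 0.28·6 = 2.68.
β = 8 − α = 5.32.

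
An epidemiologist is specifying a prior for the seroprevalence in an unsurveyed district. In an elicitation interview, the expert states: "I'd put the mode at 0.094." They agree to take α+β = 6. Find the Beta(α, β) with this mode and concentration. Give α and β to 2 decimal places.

α = 1.38, β = 4.62

For α,β > 1 the Beta mode is (α−1)/(α+β−2). With α+β = 6, the mode is (α−1)/4.
Set (α−1)/4 = 0.094 → α = 1 + 0.094·4 = 1.38.
β = 6 − α = 4.62.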